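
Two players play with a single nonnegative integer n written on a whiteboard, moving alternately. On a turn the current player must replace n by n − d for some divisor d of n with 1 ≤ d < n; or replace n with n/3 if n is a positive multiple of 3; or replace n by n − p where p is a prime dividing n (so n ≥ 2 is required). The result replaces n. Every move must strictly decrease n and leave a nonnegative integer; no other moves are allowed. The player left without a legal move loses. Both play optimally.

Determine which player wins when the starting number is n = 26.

The second player wins.

Classify positions by backward induction: terminal positions (no move available) are L. From any other position, the mover wins iff some move reaches an L.
n=0: no move → L
n=1: no move → L
n=2: can move to 0, which is L ⇒ W
n=3: can move to 0, which is L ⇒ W
n=4: moves to 2(W), 3(W); every one is W ⇒ L
n=5: can move to 0, which is L ⇒ W
n=6: can move to 4, which is L ⇒ W
n=7: can move to 0, which is L ⇒ W
n=8: can move to 4, which is L ⇒ W
n=9: moves to 3(W), 6(W), 8(W); every one is W ⇒ L
n=10: can move to 9, which is L ⇒ W
n=11: can move to 0, which is L ⇒ W
n=12: can move to 4, which is L ⇒ W
n=13: can move to 0, which is L ⇒ W
n=14: moves to 7(W), 12(W), 13(W); every one is W ⇒ L
n=15: can move to 14, which is L ⇒ W
n=16: can move to 14, which is L ⇒ W
n=17: can move to 0, which is L ⇒ W
n=18: can move to 9, which is L ⇒ W
n=19: can move to 0, which is L ⇒ W
n=20: moves to 10(W), 15(W), 16(W), 18(W), 19(W); every one is W ⇒ L
n=21: can move to 14, which is L ⇒ W
n=22: can move to 20, which is L ⇒ W
n=23: can move to 0, which is L ⇒ W
n=24: can move to 20, which is L ⇒ W
n=25: can move to 20, which is L ⇒ W
n=26: moves to 13(W), 24(W), 25(W); every one is W ⇒ L
Every move from 26 reaches a W position, so the mover loses.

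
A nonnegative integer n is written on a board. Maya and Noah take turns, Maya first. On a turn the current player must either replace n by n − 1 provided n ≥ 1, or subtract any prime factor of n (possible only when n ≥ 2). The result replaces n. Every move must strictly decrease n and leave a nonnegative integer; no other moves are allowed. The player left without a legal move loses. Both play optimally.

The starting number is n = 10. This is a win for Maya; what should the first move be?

Move to 8.

Work bottom-up. With no move the player to move loses. Otherwise the position is W if at least one move leads to an L position for the opponent, and L if every move leads to a W.
n=0: no move → L
n=1: reaches L-position 0 → W
n=2: reaches L-position 0 → W
n=3: reaches L-position 0 → W
n=4: only reaches 2(W), 3(W), all W → L
n=5: reaches L-position 0 → W
n=6: reaches L-position 4 → W
n=7: reaches L-position 0 → W
n=8: only reaches 6(W), 7(W), all W → L
n=9: reaches L-position 8 → W
n=10: reaches L-position 8 → W
From 10, the L positions reachable in one move are: 8.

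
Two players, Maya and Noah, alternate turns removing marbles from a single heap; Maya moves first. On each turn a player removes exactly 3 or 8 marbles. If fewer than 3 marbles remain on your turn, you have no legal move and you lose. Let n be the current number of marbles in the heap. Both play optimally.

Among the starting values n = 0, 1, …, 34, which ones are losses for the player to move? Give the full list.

Classify positions by backward induction: terminal positions (no move available) are L. From any other position, the mover wins iff some move reaches an L.
n=0: no move → L
n=1: no move → L
n=2: no move → L
n=3: →0(L), so W
n=4: →1(L), so W
n=5: →2(L), so W
n=6: →3(W) only, which is W, so L
n=7: →4(W) only, which is W, so L
n=8: →0(L), so W
n=9: →6(L), so W
n=10: →7(L), so W
n=11: →8(W), 3(W) — all W, so L
n=12: →9(W), 4(W) — all W, so L
n=13: →10(W), 5(W) — all W, so L
n=14: →11(L), so W
n=15: →12(L), so W
n=16: →13(L), so W
n=17: →14(W), 9(W) — all W, so L
n=18: →15(W), 10(W) — all W, so L
n=19: →11(L), so W
n=20: →17(L), so W
n=21: →18(L), so W
n=22: →19(W), 14(W) — all W, so L
n=23: →20(W), 15(W) — all W, so L
n=24: →21(W), 16(W) — all W, so L
n=25: →22(L), so W
n=26: →23(L), so W
n=27: →24(L), so W
n=28: →25(W), 20(W) — all W, so L
n=29: →26(W), 21(W) — all W, so L
n=30: →22(L), so W
n=31: →28(L), so W
n=32: →29(L), so W
n=33: →30(W), 25(W) — all W, so L
n=34: →31(W), 26(W) — all W, so L
The losing starting values of n are exactly the entries labelled L in this table (17 of them).

0, 1, 2, 6, 7, 11, 12, 13, 17, 18, 22, 23, 24, 28, 29, 33, 34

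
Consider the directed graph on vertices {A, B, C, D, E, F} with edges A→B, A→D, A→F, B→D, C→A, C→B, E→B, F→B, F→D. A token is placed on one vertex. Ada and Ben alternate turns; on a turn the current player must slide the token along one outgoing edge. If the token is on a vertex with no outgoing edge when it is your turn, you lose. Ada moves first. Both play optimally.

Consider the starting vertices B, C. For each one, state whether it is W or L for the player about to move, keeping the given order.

B: W, C: L

Use the standard recursion: the mover loses at a terminal position; elsewhere, the mover wins exactly when some move hands the opponent an L position.
Every edge goes from a vertex to one that appears earlier in the order D, B, F, E, A, C, so processing vertices in that order labels each vertex after all of its successors.
D: no outgoing edge → L
B: reaches L-position D → W
F: reaches L-position D → W
E: only reaches B(W), which is W → L
A: reaches L-position D → W
C: only reaches A(W), B(W), all W → L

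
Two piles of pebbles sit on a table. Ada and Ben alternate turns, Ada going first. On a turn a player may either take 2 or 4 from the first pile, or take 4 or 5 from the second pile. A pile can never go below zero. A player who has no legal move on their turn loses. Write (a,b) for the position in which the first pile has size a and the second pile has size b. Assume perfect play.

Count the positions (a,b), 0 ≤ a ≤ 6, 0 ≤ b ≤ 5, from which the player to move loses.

16

Classify positions by backward induction: terminal positions (no move available) are L. From any other position, the mover wins iff some move reaches an L.
Every move lowers a or b (never raises either), so fill the grid row by row in increasing a, and left to right within a row: each cell's successors are then already labelled.
      b=0  b=1  b=2  b=3  b=4  b=5
a=0:    L    L    L    L    W    W
a=1:    L    L    L    L    W    W
a=2:    W    W    W    W    L    L
a=3:    W    W    W    W    L    L
a=4:    W    W    W    W    W    W
a=5:    W    W    W    W    W    W
a=6:    L    L    L    L    W    W
Cells with no legal move (terminal, hence L): (0,0), (0,1), (0,2), (0,3), (1,0), (1,1), (1,2), (1,3).
The remaining L cells, each justified by listing all of its moves:
(2,4): only reaches (0,4)(W), (2,0)(W), all W → L
(2,5): only reaches (0,5)(W), (2,1)(W), (2,0)(W), all W → L
(3,4): only reaches (1,4)(W), (3,0)(W), all W → L
(3,5): only reaches (1,5)(W), (3,1)(W), (3,0)(W), all W → L
(6,0): only reaches (4,0)(W), (2,0)(W), all W → L
(6,1): only reaches (4,1)(W), (2,1)(W), all W → L
(6,2): only reaches (4,2)(W), (2,2)(W), all W → L
(6,3): only reaches (4,3)(W), (2,3)(W), all W → L
Every other cell has at least one move into one of the L cells above, so it is W.
L cells per row: a=0: 4, a=1: 4, a=2: 2, a=3: 2, a=4: 0, a=5: 0, a=6: 4; total 16.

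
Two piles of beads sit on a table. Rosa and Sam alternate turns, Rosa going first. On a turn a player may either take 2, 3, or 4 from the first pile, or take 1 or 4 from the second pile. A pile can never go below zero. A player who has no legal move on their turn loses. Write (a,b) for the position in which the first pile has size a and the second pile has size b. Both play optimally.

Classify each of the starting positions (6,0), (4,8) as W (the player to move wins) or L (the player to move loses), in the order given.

(6,0): L, (4,8): W

Build the W/L table. Terminal = L. A non-terminal position is W if it has a move to some L; otherwise it is L.
No move ever increases a pile, so every position that can arise here has a ≤ 6 and b ≤ 8; it is enough to label the cells with 0 ≤ a ≤ 6 and 0 ≤ b ≤ 8.
Every move lowers a or b (never raises either), so fill the grid row by row in increasing a, and left to right within a row: each cell's successors are then already labelled.
      b=0  b=1  b=2  b=3  b=4  b=5  b=6  b=7  b=8
a=0:    L    W    L    W    W    L    W    L    W
a=1:    L    W    L    W    W    L    W    L    W
a=2:    W    L    W    L    W    W    L    W    L
a=3:    W    L    W    L    W    W    L    W    L
a=4:    W    W    W    W    L    W    W    W    W
a=5:    W    W    W    W    L    W    W    W    W
a=6:    L    W    L    W    W    L    W    L    W
Cells with no legal move (terminal, hence L): (0,0), (1,0).
The remaining L cells, each justified by listing all of its moves:
(0,2): L (sole option (0,1)(W) is W)
(0,5): L (options (0,4)(W), (0,1)(W) are all W)
(0,7): L (options (0,6)(W), (0,3)(W) are all W)
(1,2): L (sole option (1,1)(W) is W)
(1,5): L (options (1,4)(W), (1,1)(W) are all W)
(1,7): L (options (1,6)(W), (1,3)(W) are all W)
(2,1): L (options (0,1)(W), (2,0)(W) are all W)
(2,3): L (options (0,3)(W), (2,2)(W) are all W)
(2,6): L (options (0,6)(W), (2,5)(W), (2,2)(W) are all W)
(2,8): L (options (0,8)(W), (2,7)(W), (2,4)(W) are all W)
(3,1): L (options (1,1)(W), (0,1)(W), (3,0)(W) are all W)
(3,3): L (options (1,3)(W), (0,3)(W), (3,2)(W) are all W)
(3,6): L (options (1,6)(W), (0,6)(W), (3,5)(W), (3,2)(W) are all W)
(3,8): L (options (1,8)(W), (0,8)(W), (3,7)(W), (3,4)(W) are all W)
(4,4): L (options (2,4)(W), (1,4)(W), (0,4)(W), (4,3)(W), (4,0)(W) are all W)
(5,4): L (options (3,4)(W), (2,4)(W), (1,4)(W), (5,3)(W), (5,0)(W) are all W)
(6,0): L (options (4,0)(W), (3,0)(W), (2,0)(W) are all W)
(6,2): L (options (4,2)(W), (3,2)(W), (2,2)(W), (6,1)(W) are all W)
(6,5): L (options (4,5)(W), (3,5)(W), (2,5)(W), (6,4)(W), (6,1)(W) are all W)
(6,7): L (options (4,7)(W), (3,7)(W), (2,7)(W), (6,6)(W), (6,3)(W) are all W)
Every other cell has at least one move into one of the L cells above, so it is W.
(6,0): one of the L cells justified above, so L
(4,8): the move to (2,8) reaches an L cell, so W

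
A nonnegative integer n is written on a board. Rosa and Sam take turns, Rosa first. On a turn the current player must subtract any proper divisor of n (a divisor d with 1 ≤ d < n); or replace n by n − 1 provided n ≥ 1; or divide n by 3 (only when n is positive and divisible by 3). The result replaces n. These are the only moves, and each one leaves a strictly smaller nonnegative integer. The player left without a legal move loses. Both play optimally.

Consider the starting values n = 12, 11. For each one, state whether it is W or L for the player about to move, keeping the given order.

Use the standard recursion: the mover loses at a terminal position; elsewhere, the mover wins exactly when some move hands the opponent an L position.
n=0: no move → L
n=1: can move to 0, which is L ⇒ W
n=2: the only move is to 1(W), a W ⇒ L
n=3: can move to 2, which is L ⇒ W
n=4: can move to 2, which is L ⇒ W
n=5: the only move is to 4(W), a W ⇒ L
n=6: can move to 2, which is L ⇒ W
n=7: the only move is to 6(W), a W ⇒ L
n=8: can move to 7, which is L ⇒ W
n=9: moves to 3(W), 6(W), 8(W); every one is W ⇒ L
n=10: can move to 5, which is L ⇒ W
n=11: the only move is to 10(W), a W ⇒ L
n=12: can move to 9, which is L ⇒ W

12: W, 11: L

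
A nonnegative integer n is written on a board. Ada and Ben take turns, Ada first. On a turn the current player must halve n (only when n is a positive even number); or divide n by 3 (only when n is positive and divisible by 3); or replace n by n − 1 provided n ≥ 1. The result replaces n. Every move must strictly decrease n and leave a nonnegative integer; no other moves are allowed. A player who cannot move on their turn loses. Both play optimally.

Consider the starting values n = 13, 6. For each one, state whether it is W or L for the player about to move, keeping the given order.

13: L, 6: W

Label each position W (a win for the player to move) or L (a loss). A position with no legal move is L; any other position is W exactly when some move reaches an L, and L when every move reaches a W.
n=0: no move → L
n=1: can move to 0, which is L ⇒ W
n=2: the only move is to 1(W), a W ⇒ L
n=3: can move to 2, which is L ⇒ W
n=4: can move to 2, which is L ⇒ W
n=5: the only move is to 4(W), a W ⇒ L
n=6: can move to 2, which is L ⇒ W
n=7: the only move is to 6(W), a W ⇒ L
n=8: can move to 7, which is L ⇒ W
n=9: moves to 3(W), 8(W); every one is W ⇒ L
n=10: can move to 5, which is L ⇒ W
n=11: the only move is to 10(W), a W ⇒ L
n=12: can move to 11, which is L ⇒ W
n=13: the only move is to 12(W), a W ⇒ L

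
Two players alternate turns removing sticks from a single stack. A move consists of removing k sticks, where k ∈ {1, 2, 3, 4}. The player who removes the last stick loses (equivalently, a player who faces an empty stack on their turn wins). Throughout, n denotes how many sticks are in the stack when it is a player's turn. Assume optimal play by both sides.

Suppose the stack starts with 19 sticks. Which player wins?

The first player wins.

Compute win/loss labels from the base case upward. A position with no move is W. Any other position is W if it can reach an L in one move, else L.
n=0: no move; the opponent has just taken the last stick and therefore loses → W
n=1: →0(W) only, which is W, so L
n=2: →1(L), so W
n=3: →1(L), so W
n=4: →1(L), so W
n=5: →1(L), so W
n=6: →5(W), 4(W), 3(W), 2(W) — all W, so L
n=7: →6(L), so W
n=8: →6(L), so W
n=9: →6(L), so W
n=10: →6(L), so W
n=11: →10(W), 9(W), 8(W), 7(W) — all W, so L
n=12: →11(L), so W
n=13: →11(L), so W
n=14: →11(L), so W
n=15: →11(L), so W
n=16: →15(W), 14(W), 13(W), 12(W) — all W, so L
n=17: →16(L), so W
n=18: →16(L), so W
n=19: →16(L), so W
From 19 the player to move can remove 3, leaving 16, reaching an L position.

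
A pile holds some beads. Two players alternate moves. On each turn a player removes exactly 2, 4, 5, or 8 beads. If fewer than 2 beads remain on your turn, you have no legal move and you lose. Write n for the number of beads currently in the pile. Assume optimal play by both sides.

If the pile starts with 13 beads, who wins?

Positions with no move are L. A position that does have a move is losing for the player to move precisely when every available move leads to a winning position for the opponent. Fill in the labels:
n=0: no move → L
n=1: no move → L
n=2: →0(L), so W
n=3: →1(L), so W
n=4: →0(L), so W
n=5: →1(L), so W
n=6: →1(L), so W
n=7: →5(W), 3(W), 2(W) — all W, so L
n=8: →0(L), so W
n=9: →7(L), so W
n=10: →8(W), 6(W), 5(W), 2(W) — all W, so L
n=11: →7(L), so W
n=12: →10(L), so W
n=13: →11(W), 9(W), 8(W), 5(W) — all W, so L
Every move from 13 reaches a W position, so the mover loses.

The second player wins.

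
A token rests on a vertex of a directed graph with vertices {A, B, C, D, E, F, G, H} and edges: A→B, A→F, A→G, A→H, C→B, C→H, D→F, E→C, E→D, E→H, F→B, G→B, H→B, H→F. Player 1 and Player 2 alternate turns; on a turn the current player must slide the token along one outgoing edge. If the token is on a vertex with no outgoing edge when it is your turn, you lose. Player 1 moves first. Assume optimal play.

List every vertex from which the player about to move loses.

Build the W/L table. Terminal = L. A non-terminal position is W if it has a move to some L; otherwise it is L.
Every edge goes from a vertex to one that appears earlier in the order B, F, G, H, A, C, D, E, so processing vertices in that order labels each vertex after all of its successors.
B: no outgoing edge → L
F: →B(L), so W
G: →B(L), so W
H: →B(L), so W
A: →B(L), so W
C: →B(L), so W
D: →F(W) only, which is W, so L
E: →D(L), so W
The losing starting vertices are exactly the entries labelled L in this table (2 of them).

B, D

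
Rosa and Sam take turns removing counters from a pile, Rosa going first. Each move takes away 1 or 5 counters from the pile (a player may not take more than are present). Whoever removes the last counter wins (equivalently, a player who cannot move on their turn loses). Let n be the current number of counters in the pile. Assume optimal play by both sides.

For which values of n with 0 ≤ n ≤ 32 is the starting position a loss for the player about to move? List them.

Label each position W (a win for the player to move) or L (a loss). A position with no legal move is L; any other position is W exactly when some move reaches an L, and L when every move reaches a W.
n=0: no move → L
n=1: W (go to 0, an L position)
n=2: L (sole option 1(W) is W)
n=3: W (go to 2, an L position)
n=4: L (sole option 3(W) is W)
n=5: W (go to 4, an L position)
n=6: L (options 5(W), 1(W) are all W)
n=7: W (go to 6, an L position)
n=8: L (options 7(W), 3(W) are all W)
n=9: W (go to 8, an L position)
n=10: L (options 9(W), 5(W) are all W)
n=11: W (go to 10, an L position)
n=12: L (options 11(W), 7(W) are all W)
n=13: W (go to 12, an L position)
n=14: L (options 13(W), 9(W) are all W)
n=15: W (go to 14, an L position)
n=16: L (options 15(W), 11(W) are all W)
n=17: W (go to 16, an L position)
n=18: L (options 17(W), 13(W) are all W)
n=19: W (go to 18, an L position)
n=20: L (options 19(W), 15(W) are all W)
n=21: W (go to 20, an L position)
n=22: L (options 21(W), 17(W) are all W)
n=23: W (go to 22, an L position)
n=24: L (options 23(W), 19(W) are all W)
n=25: W (go to 24, an L position)
n=26: L (options 25(W), 21(W) are all W)
n=27: W (go to 26, an L position)
n=28: L (options 27(W), 23(W) are all W)
n=29: W (go to 28, an L position)
n=30: L (options 29(W), 25(W) are all W)
n=31: W (go to 30, an L position)
n=32: L (options 31(W), 27(W) are all W)
Reading off the rows marked L gives the requested list; there are 17 such values of n.

0, 2, 4, 6, 8, 10, 12, 14, 16, 18, 20, 22, 24, 26, 28, 30, 32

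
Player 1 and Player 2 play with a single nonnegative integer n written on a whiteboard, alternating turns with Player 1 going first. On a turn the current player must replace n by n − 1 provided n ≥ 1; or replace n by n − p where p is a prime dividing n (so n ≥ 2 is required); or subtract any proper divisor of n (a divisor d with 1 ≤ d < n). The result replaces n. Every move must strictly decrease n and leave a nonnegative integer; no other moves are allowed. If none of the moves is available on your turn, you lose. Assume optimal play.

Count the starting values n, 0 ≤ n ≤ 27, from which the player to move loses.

Label each position W (a win for the player to move) or L (a loss). A position with no legal move is L; any other position is W exactly when some move reaches an L, and L when every move reaches a W.
n=0: no move → L
n=1: →0(L), so W
n=2: →0(L), so W
n=3: →0(L), so W
n=4: →2(W), 3(W) — all W, so L
n=5: →0(L), so W
n=6: →4(L), so W
n=7: →0(L), so W
n=8: →4(L), so W
n=9: →6(W), 8(W) — all W, so L
n=10: →9(L), so W
n=11: →0(L), so W
n=12: →9(L), so W
n=13: →0(L), so W
n=14: →7(W), 12(W), 13(W) — all W, so L
n=15: →14(L), so W
n=16: →14(L), so W
n=17: →0(L), so W
n=18: →9(L), so W
n=19: →0(L), so W
n=20: →10(W), 15(W), 16(W), 18(W), 19(W) — all W, so L
n=21: →14(L), so W
n=22: →20(L), so W
n=23: →0(L), so W
n=24: →20(L), so W
n=25: →20(L), so W
n=26: →13(W), 24(W), 25(W) — all W, so L
n=27: →26(L), so W
L entries with 0 ≤ n ≤ 27: n = 0, 4, 9, 14, 20, 26; that makes 6.

6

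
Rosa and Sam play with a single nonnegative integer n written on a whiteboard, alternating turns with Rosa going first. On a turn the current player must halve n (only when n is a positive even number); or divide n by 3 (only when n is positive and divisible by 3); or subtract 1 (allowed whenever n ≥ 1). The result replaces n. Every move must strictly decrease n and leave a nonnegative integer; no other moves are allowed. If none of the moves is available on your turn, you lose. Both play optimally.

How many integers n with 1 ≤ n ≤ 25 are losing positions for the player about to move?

Use the standard recursion: the mover loses at a terminal position; elsewhere, the mover wins exactly when some move hands the opponent an L position.
n=0: no move → L
n=1: →0(L), so W
n=2: →1(W) only, which is W, so L
n=3: →2(L), so W
n=4: →2(L), so W
n=5: →4(W) only, which is W, so L
n=6: →2(L), so W
n=7: →6(W) only, which is W, so L
n=8: →7(L), so W
n=9: →3(W), 8(W) — all W, so L
n=10: →5(L), so W
n=11: →10(W) only, which is W, so L
n=12: →11(L), so W
n=13: →12(W) only, which is W, so L
n=14: →7(L), so W
n=15: →5(L), so W
n=16: →8(W), 15(W) — all W, so L
n=17: →16(L), so W
n=18: →9(L), so W
n=19: →18(W) only, which is W, so L
n=20: →19(L), so W
n=21: →7(L), so W
n=22: →11(L), so W
n=23: →22(W) only, which is W, so L
n=24: →23(L), so W
n=25: →24(W) only, which is W, so L
L entries with 1 ≤ n ≤ 25 (n=0 is outside the asked range and is not counted): n = 2, 5, 7, 9, 11, 13, 16, 19, 23, 25; that makes 10.

10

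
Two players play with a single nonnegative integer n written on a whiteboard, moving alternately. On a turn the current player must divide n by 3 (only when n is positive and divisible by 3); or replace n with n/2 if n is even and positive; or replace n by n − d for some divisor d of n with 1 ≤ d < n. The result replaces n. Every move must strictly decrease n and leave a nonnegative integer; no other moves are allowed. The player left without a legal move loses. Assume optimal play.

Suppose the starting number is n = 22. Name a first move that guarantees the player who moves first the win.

Move to 11.

Work bottom-up. With no move the player to move loses. Otherwise the position is W if at least one move leads to an L position for the opponent, and L if every move leads to a W.
n=0: no move → L
n=1: no move → L
n=2: reaches L-position 1 → W
n=3: reaches L-position 1 → W
n=4: only reaches 2(W), 3(W), all W → L
n=5: reaches L-position 4 → W
n=6: reaches L-position 4 → W
n=7: only reaches 6(W), which is W → L
n=8: reaches L-position 4 → W
n=9: only reaches 3(W), 6(W), 8(W), all W → L
n=10: reaches L-position 9 → W
n=11: only reaches 10(W), which is W → L
n=12: reaches L-position 4 → W
n=13: only reaches 12(W), which is W → L
n=14: reaches L-position 7 → W
n=15: only reaches 5(W), 10(W), 12(W), 14(W), all W → L
n=16: reaches L-position 15 → W
n=17: only reaches 16(W), which is W → L
n=18: reaches L-position 9 → W
n=19: only reaches 18(W), which is W → L
n=20: reaches L-position 15 → W
n=21: reaches L-position 7 → W
n=22: reaches L-position 11 → W
From 22, the L positions reachable in one move are: 11.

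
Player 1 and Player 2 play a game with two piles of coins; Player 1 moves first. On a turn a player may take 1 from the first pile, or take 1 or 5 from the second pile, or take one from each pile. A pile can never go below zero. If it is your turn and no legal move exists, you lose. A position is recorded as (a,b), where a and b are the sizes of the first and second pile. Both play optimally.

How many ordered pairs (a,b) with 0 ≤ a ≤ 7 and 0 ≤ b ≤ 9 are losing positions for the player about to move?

Positions with no move are L. A position that does have a move is losing for the player to move precisely when every available move leads to a winning position for the opponent. Fill in the labels:
Every move lowers a or b (never raises either), so fill the grid row by row in increasing a, and left to right within a row: each cell's successors are then already labelled.
      b=0  b=1  b=2  b=3  b=4  b=5  b=6  b=7  b=8  b=9
a=0:    L    W    L    W    L    W    L    W    L    W
a=1:    W    W    W    W    W    W    W    W    W    W
a=2:    L    W    L    W    L    W    L    W    L    W
a=3:    W    W    W    W    W    W    W    W    W    W
a=4:    L    W    L    W    L    W    L    W    L    W
a=5:    W    W    W    W    W    W    W    W    W    W
a=6:    L    W    L    W    L    W    L    W    L    W
a=7:    W    W    W    W    W    W    W    W    W    W
Cells with no legal move (terminal, hence L): (0,0).
The remaining L cells, each justified by listing all of its moves:
(0,2): the only move is to (0,1)(W), a W ⇒ L
(0,4): the only move is to (0,3)(W), a W ⇒ L
(0,6): moves to (0,5)(W), (0,1)(W); every one is W ⇒ L
(0,8): moves to (0,7)(W), (0,3)(W); every one is W ⇒ L
(2,0): the only move is to (1,0)(W), a W ⇒ L
(2,2): moves to (1,2)(W), (2,1)(W), (1,1)(W); every one is W ⇒ L
(2,4): moves to (1,4)(W), (2,3)(W), (1,3)(W); every one is W ⇒ L
(2,6): moves to (1,6)(W), (2,5)(W), (2,1)(W), (1,5)(W); every one is W ⇒ L
(2,8): moves to (1,8)(W), (2,7)(W), (2,3)(W), (1,7)(W); every one is W ⇒ L
(4,0): the only move is to (3,0)(W), a W ⇒ L
(4,2): moves to (3,2)(W), (4,1)(W), (3,1)(W); every one is W ⇒ L
(4,4): moves to (3,4)(W), (4,3)(W), (3,3)(W); every one is W ⇒ L
(4,6): moves to (3,6)(W), (4,5)(W), (4,1)(W), (3,5)(W); every one is W ⇒ L
(4,8): moves to (3,8)(W), (4,7)(W), (4,3)(W), (3,7)(W); every one is W ⇒ L
(6,0): the only move is to (5,0)(W), a W ⇒ L
(6,2): moves to (5,2)(W), (6,1)(W), (5,1)(W); every one is W ⇒ L
(6,4): moves to (5,4)(W), (6,3)(W), (5,3)(W); every one is W ⇒ L
(6,6): moves to (5,6)(W), (6,5)(W), (6,1)(W), (5,5)(W); every one is W ⇒ L
(6,8): moves to (5,8)(W), (6,7)(W), (6,3)(W), (5,7)(W); every one is W ⇒ L
Every other cell has at least one move into one of the L cells above, so it is W.
L cells per row: a=0: 5, a=1: 0, a=2: 5, a=3: 0, a=4: 5, a=5: 0, a=6: 5, a=7: 0; total 20.

20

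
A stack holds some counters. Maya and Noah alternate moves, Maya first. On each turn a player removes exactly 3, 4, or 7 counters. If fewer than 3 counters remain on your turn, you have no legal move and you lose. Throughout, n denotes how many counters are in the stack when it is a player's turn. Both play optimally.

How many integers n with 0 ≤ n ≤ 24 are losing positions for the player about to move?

9

Label each position W (a win for the player to move) or L (a loss). A position with no legal move is L; any other position is W exactly when some move reaches an L, and L when every move reaches a W.
n=0: no move → L
n=1: no move → L
n=2: no move → L
n=3: →0(L), so W
n=4: →1(L), so W
n=5: →2(L), so W
n=6: →2(L), so W
n=7: →0(L), so W
n=8: →1(L), so W
n=9: →2(L), so W
n=10: →7(W), 6(W), 3(W) — all W, so L
n=11: →8(W), 7(W), 4(W) — all W, so L
n=12: →9(W), 8(W), 5(W) — all W, so L
n=13: →10(L), so W
n=14: →11(L), so W
n=15: →12(L), so W
n=16: →12(L), so W
n=17: →10(L), so W
n=18: →11(L), so W
n=19: →12(L), so W
n=20: →17(W), 16(W), 13(W) — all W, so L
n=21: →18(W), 17(W), 14(W) — all W, so L
n=22: →19(W), 18(W), 15(W) — all W, so L
n=23: →20(L), so W
n=24: →21(L), so W
L entries with 0 ≤ n ≤ 24: n = 0, 1, 2, 10, 11, 12, 20, 21, 22; that makes 9.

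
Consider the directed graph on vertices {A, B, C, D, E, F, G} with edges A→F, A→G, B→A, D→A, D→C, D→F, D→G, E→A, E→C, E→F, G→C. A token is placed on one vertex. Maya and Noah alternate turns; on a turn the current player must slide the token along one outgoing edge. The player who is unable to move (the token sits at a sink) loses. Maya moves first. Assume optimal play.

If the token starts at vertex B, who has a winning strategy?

Compute win/loss labels from the base case upward. A position with no move is L. Any other position is W if it can reach an L in one move, else L.
Every edge goes from a vertex to one that appears earlier in the order C, F, G, A, D, E, B, so processing vertices in that order labels each vertex after all of its successors.
C: no outgoing edge → L
F: no outgoing edge → L
G: W (go to C, an L position)
A: W (go to F, an L position)
D: W (go to F, an L position)
E: W (go to F, an L position)
B: L (sole option A(W) is W)
The starting position B is L: whatever Maya does, the opponent receives a W position.

Noah wins.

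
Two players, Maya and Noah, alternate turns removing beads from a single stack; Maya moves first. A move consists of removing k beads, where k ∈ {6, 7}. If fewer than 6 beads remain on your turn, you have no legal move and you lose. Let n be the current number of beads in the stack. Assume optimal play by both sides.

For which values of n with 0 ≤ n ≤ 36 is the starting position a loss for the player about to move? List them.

0, 1, 2, 3, 4, 5, 13, 14, 15, 16, 17, 18, 26, 27, 28, 29, 30, 31

Use the standard recursion: the mover loses at a terminal position; elsewhere, the mover wins exactly when some move hands the opponent an L position.
n=0: no move → L
n=1: no move → L
n=2: no move → L
n=3: no move → L
n=4: no move → L
n=5: no move → L
n=6: reaches L-position 0 → W
n=7: reaches L-position 1 → W
n=8: reaches L-position 2 → W
n=9: reaches L-position 3 → W
n=10: reaches L-position 4 → W
n=11: reaches L-position 5 → W
n=12: reaches L-position 5 → W
n=13: only reaches 7(W), 6(W), all W → L
n=14: only reaches 8(W), 7(W), all W → L
n=15: only reaches 9(W), 8(W), all W → L
n=16: only reaches 10(W), 9(W), all W → L
n=17: only reaches 11(W), 10(W), all W → L
n=18: only reaches 12(W), 11(W), all W → L
n=19: reaches L-position 13 → W
n=20: reaches L-position 14 → W
n=21: reaches L-position 15 → W
n=22: reaches L-position 16 → W
n=23: reaches L-position 17 → W
n=24: reaches L-position 18 → W
n=25: reaches L-position 18 → W
n=26: only reaches 20(W), 19(W), all W → L
n=27: only reaches 21(W), 20(W), all W → L
n=28: only reaches 22(W), 21(W), all W → L
n=29: only reaches 23(W), 22(W), all W → L
n=30: only reaches 24(W), 23(W), all W → L
n=31: only reaches 25(W), 24(W), all W → L
n=32: reaches L-position 26 → W
n=33: reaches L-position 27 → W
n=34: reaches L-position 28 → W
n=35: reaches L-position 29 → W
n=36: reaches L-position 30 → W
The losing starting values of n are exactly the entries labelled L in this table (18 of them).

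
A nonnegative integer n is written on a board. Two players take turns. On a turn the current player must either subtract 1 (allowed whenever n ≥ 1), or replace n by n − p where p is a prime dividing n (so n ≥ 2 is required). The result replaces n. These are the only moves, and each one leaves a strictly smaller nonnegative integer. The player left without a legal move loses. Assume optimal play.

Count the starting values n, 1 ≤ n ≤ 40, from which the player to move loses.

10

Classify positions by backward induction: terminal positions (no move available) are L. From any other position, the mover wins iff some move reaches an L.
n=0: no move → L
n=1: reaches L-position 0 → W
n=2: reaches L-position 0 → W
n=3: reaches L-position 0 → W
n=4: only reaches 2(W), 3(W), all W → L
n=5: reaches L-position 0 → W
n=6: reaches L-position 4 → W
n=7: reaches L-position 0 → W
n=8: only reaches 6(W), 7(W), all W → L
n=9: reaches L-position 8 → W
n=10: reaches L-position 8 → W
n=11: reaches L-position 0 → W
n=12: only reaches 9(W), 10(W), 11(W), all W → L
n=13: reaches L-position 0 → W
n=14: reaches L-position 12 → W
n=15: reaches L-position 12 → W
n=16: only reaches 14(W), 15(W), all W → L
n=17: reaches L-position 0 → W
n=18: reaches L-position 16 → W
n=19: reaches L-position 0 → W
n=20: only reaches 15(W), 18(W), 19(W), all W → L
n=21: reaches L-position 20 → W
n=22: reaches L-position 20 → W
n=23: reaches L-position 0 → W
n=24: only reaches 21(W), 22(W), 23(W), all W → L
n=25: reaches L-position 20 → W
n=26: reaches L-position 24 → W
n=27: reaches L-position 24 → W
n=28: only reaches 21(W), 26(W), 27(W), all W → L
n=29: reaches L-position 0 → W
n=30: reaches L-position 28 → W
n=31: reaches L-position 0 → W
n=32: only reaches 30(W), 31(W), all W → L
n=33: reaches L-position 32 → W
n=34: reaches L-position 32 → W
n=35: reaches L-position 28 → W
n=36: only reaches 33(W), 34(W), 35(W), all W → L
n=37: reaches L-position 0 → W
n=38: reaches L-position 36 → W
n=39: reaches L-position 36 → W
n=40: only reaches 35(W), 38(W), 39(W), all W → L
L entries with 1 ≤ n ≤ 40 (n=0 is outside the asked range and is not counted): n = 4, 8, 12, 16, 20, 24, 28, 32, 36, 40; that makes 10.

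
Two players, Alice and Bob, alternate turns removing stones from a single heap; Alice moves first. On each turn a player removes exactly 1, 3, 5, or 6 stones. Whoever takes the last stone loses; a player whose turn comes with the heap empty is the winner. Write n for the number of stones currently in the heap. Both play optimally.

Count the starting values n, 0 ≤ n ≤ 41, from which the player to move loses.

Build the W/L table. Terminal = W. A non-terminal position is W if it has a move to some L; otherwise it is L.
n=0: no move; the opponent has just taken the last stone and therefore loses → W
n=1: L (sole option 0(W) is W)
n=2: W (go to 1, an L position)
n=3: L (options 2(W), 0(W) are all W)
n=4: W (go to 3, an L position)
n=5: L (options 4(W), 2(W), 0(W) are all W)
n=6: W (go to 5, an L position)
n=7: W (go to 1, an L position)
n=8: W (go to 5, an L position)
n=9: W (go to 3, an L position)
n=10: W (go to 5, an L position)
n=11: W (go to 5, an L position)
n=12: L (options 11(W), 9(W), 7(W), 6(W) are all W)
n=13: W (go to 12, an L position)
n=14: L (options 13(W), 11(W), 9(W), 8(W) are all W)
n=15: W (go to 14, an L position)
n=16: L (options 15(W), 13(W), 11(W), 10(W) are all W)
n=17: W (go to 16, an L position)
n=18: W (go to 12, an L position)
n=19: W (go to 16, an L position)
n=20: W (go to 14, an L position)
n=21: W (go to 16, an L position)
n=22: W (go to 16, an L position)
n=23: L (options 22(W), 20(W), 18(W), 17(W) are all W)
n=24: W (go to 23, an L position)
n=25: L (options 24(W), 22(W), 20(W), 19(W) are all W)
n=26: W (go to 25, an L position)
n=27: L (options 26(W), 24(W), 22(W), 21(W) are all W)
n=28: W (go to 27, an L position)
n=29: W (go to 23, an L position)
n=30: W (go to 27, an L position)
n=31: W (go to 25, an L position)
n=32: W (go to 27, an L position)
n=33: W (go to 27, an L position)
n=34: L (options 33(W), 31(W), 29(W), 28(W) are all W)
n=35: W (go to 34, an L position)
n=36: L (options 35(W), 33(W), 31(W), 30(W) are all W)
n=37: W (go to 36, an L position)
n=38: L (options 37(W), 35(W), 33(W), 32(W) are all W)
n=39: W (go to 38, an L position)
n=40: W (go to 34, an L position)
n=41: W (go to 38, an L position)
L entries with 0 ≤ n ≤ 41: n = 1, 3, 5, 12, 14, 16, 23, 25, 27, 34, 36, 38; that makes 12.

12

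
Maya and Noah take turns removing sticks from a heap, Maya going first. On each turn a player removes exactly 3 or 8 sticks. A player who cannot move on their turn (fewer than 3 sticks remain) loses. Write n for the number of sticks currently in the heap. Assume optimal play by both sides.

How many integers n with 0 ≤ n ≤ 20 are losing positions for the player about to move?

10

Positions with no move are L. A position that does have a move is losing for the player to move precisely when every available move leads to a winning position for the opponent. Fill in the labels:
n=0: no move → L
n=1: no move → L
n=2: no move → L
n=3: reaches L-position 0 → W
n=4: reaches L-position 1 → W
n=5: reaches L-position 2 → W
n=6: only reaches 3(W), which is W → L
n=7: only reaches 4(W), which is W → L
n=8: reaches L-position 0 → W
n=9: reaches L-position 6 → W
n=10: reaches L-position 7 → W
n=11: only reaches 8(W), 3(W), all W → L
n=12: only reaches 9(W), 4(W), all W → L
n=13: only reaches 10(W), 5(W), all W → L
n=14: reaches L-position 11 → W
n=15: reaches L-position 12 → W
n=16: reaches L-position 13 → W
n=17: only reaches 14(W), 9(W), all W → L
n=18: only reaches 15(W), 10(W), all W → L
n=19: reaches L-position 11 → W
n=20: reaches L-position 17 → W
L entries with 0 ≤ n ≤ 20: n = 0, 1, 2, 6, 7, 11, 12, 13, 17, 18; that makes 10.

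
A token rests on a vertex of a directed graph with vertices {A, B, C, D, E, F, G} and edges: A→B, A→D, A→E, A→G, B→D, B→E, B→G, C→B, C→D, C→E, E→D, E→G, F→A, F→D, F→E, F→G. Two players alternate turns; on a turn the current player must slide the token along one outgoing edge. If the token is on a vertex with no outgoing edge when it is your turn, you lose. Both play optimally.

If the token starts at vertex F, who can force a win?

The first player wins.

Build the W/L table. Terminal = L. A non-terminal position is W if it has a move to some L; otherwise it is L.
Every edge goes from a vertex to one that appears earlier in the order D, G, E, B, C, A, F, so processing vertices in that order labels each vertex after all of its successors.
D: no outgoing edge → L
G: no outgoing edge → L
E: can move to G, which is L ⇒ W
B: can move to G, which is L ⇒ W
C: can move to D, which is L ⇒ W
A: can move to G, which is L ⇒ W
F: can move to G, which is L ⇒ W
The starting position F is W: the player to move should move to G, handing over an L position.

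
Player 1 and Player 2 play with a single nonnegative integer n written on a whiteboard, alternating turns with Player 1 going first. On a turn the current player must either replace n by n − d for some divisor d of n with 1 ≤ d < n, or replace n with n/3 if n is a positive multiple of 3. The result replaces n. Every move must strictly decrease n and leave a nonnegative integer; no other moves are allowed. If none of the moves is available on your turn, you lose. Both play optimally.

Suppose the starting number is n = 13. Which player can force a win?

Classify positions by backward induction: terminal positions (no move available) are L. From any other position, the mover wins iff some move reaches an L.
n=0: no move → L
n=1: no move → L
n=2: can move to 1, which is L ⇒ W
n=3: can move to 1, which is L ⇒ W
n=4: moves to 2(W), 3(W); every one is W ⇒ L
n=5: can move to 4, which is L ⇒ W
n=6: can move to 4, which is L ⇒ W
n=7: the only move is to 6(W), a W ⇒ L
n=8: can move to 4, which is L ⇒ W
n=9: moves to 3(W), 6(W), 8(W); every one is W ⇒ L
n=10: can move to 9, which is L ⇒ W
n=11: the only move is to 10(W), a W ⇒ L
n=12: can move to 4, which is L ⇒ W
n=13: the only move is to 12(W), a W ⇒ L
The starting position 13 is L: whatever Player 1 does, the opponent receives a W position.

Player 2 wins.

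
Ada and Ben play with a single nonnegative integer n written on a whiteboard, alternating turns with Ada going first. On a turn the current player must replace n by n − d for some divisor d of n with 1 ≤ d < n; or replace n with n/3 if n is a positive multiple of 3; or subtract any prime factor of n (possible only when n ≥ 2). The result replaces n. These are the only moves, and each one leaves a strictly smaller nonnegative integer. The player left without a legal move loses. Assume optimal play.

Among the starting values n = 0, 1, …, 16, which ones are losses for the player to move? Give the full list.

Work bottom-up. With no move the player to move loses. Otherwise the position is W if at least one move leads to an L position for the opponent, and L if every move leads to a W.
n=0: no move → L
n=1: no move → L
n=2: reaches L-position 0 → W
n=3: reaches L-position 0 → W
n=4: only reaches 2(W), 3(W), all W → L
n=5: reaches L-position 0 → W
n=6: reaches L-position 4 → W
n=7: reaches L-position 0 → W
n=8: reaches L-position 4 → W
n=9: only reaches 3(W), 6(W), 8(W), all W → L
n=10: reaches L-position 9 → W
n=11: reaches L-position 0 → W
n=12: reaches L-position 4 → W
n=13: reaches L-position 0 → W
n=14: only reaches 7(W), 12(W), 13(W), all W → L
n=15: reaches L-position 14 → W
n=16: reaches L-position 14 → W
The losing starting values of n are exactly the entries labelled L in this table (5 of them).

0, 1, 4, 9, 14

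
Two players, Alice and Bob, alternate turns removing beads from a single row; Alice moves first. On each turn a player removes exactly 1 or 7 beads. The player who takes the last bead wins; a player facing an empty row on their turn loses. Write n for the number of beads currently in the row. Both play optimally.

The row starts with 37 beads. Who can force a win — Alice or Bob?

Alice wins.

Build the W/L table. Terminal = L. A non-terminal position is W if it has a move to some L; otherwise it is L.
n=0: no move → L
n=1: can move to 0, which is L ⇒ W
n=2: the only move is to 1(W), a W ⇒ L
n=3: can move to 2, which is L ⇒ W
n=4: the only move is to 3(W), a W ⇒ L
n=5: can move to 4, which is L ⇒ W
n=6: the only move is to 5(W), a W ⇒ L
n=7: can move to 6, which is L ⇒ W
n=8: moves to 7(W), 1(W); every one is W ⇒ L
n=9: can move to 8, which is L ⇒ W
n=10: moves to 9(W), 3(W); every one is W ⇒ L
n=11: can move to 10, which is L ⇒ W
n=12: moves to 11(W), 5(W); every one is W ⇒ L
n=13: can move to 12, which is L ⇒ W
n=14: moves to 13(W), 7(W); every one is W ⇒ L
n=15: can move to 14, which is L ⇒ W
n=16: moves to 15(W), 9(W); every one is W ⇒ L
n=17: can move to 16, which is L ⇒ W
n=18: moves to 17(W), 11(W); every one is W ⇒ L
n=19: can move to 18, which is L ⇒ W
n=20: moves to 19(W), 13(W); every one is W ⇒ L
n=21: can move to 20, which is L ⇒ W
n=22: moves to 21(W), 15(W); every one is W ⇒ L
n=23: can move to 22, which is L ⇒ W
n=24: moves to 23(W), 17(W); every one is W ⇒ L
n=25: can move to 24, which is L ⇒ W
n=26: moves to 25(W), 19(W); every one is W ⇒ L
n=27: can move to 26, which is L ⇒ W
n=28: moves to 27(W), 21(W); every one is W ⇒ L
n=29: can move to 28, which is L ⇒ W
n=30: moves to 29(W), 23(W); every one is W ⇒ L
n=31: can move to 30, which is L ⇒ W
n=32: moves to 31(W), 25(W); every one is W ⇒ L
n=33: can move to 32, which is L ⇒ W
n=34: moves to 33(W), 27(W); every one is W ⇒ L
n=35: can move to 34, which is L ⇒ W
n=36: moves to 35(W), 29(W); every one is W ⇒ L
n=37: can move to 36, which is L ⇒ W
The starting position 37 is W: Alice should remove 1, leaving 36, handing over an L position.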